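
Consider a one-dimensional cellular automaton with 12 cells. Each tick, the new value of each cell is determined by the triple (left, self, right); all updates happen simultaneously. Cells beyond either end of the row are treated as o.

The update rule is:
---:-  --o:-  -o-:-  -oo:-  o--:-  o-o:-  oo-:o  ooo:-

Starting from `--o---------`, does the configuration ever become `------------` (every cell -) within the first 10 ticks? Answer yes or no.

------------
all cells are - at tick 1

yes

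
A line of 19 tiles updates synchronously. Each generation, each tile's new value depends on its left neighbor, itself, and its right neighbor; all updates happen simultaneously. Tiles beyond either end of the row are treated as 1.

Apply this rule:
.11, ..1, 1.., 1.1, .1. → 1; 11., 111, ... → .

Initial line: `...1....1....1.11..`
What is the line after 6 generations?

generation 1: 1.111..111..1111.11
generation 2: .11..111..111...11.
generation 3: 11.111..111..1.11.1
generation 4: ..11..111..11111.11
generation 5: 111.111..111....11.
generation 6: ...11..111..1..11.1

...11..111..1..11.1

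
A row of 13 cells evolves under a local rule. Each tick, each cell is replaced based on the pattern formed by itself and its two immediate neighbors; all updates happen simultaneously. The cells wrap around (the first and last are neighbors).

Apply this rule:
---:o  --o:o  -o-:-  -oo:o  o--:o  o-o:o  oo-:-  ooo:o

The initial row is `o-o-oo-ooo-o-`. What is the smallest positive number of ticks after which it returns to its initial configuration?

13

-o-oo-ooo-o-o
o-oo-ooo-o-o-
-oo-ooo-o-o-o
oo-ooo-o-o-o-
o-ooo-o-o-o-o
-ooo-o-o-o-oo
ooo-o-o-o-oo-
oo-o-o-o-oo-o
o-o-o-o-oo-oo
-o-o-o-oo-ooo
o-o-o-oo-ooo-
-o-o-oo-ooo-o
o-o-oo-ooo-o-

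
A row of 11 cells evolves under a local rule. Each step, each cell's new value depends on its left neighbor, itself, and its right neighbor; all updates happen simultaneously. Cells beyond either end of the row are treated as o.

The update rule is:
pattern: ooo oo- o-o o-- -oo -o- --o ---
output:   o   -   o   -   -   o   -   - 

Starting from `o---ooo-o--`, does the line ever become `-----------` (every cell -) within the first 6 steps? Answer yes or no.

yes

-----o-oo--
-----oo----
-----------
all cells are - at step 3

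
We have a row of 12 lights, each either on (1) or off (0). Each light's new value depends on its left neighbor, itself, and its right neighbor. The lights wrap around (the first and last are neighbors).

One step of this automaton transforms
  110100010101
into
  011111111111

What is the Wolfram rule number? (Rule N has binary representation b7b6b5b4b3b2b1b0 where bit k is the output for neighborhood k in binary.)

position 0: 111 → 0  (bit 7 = 0)
position 1: 110 → 1  (bit 6 = 1)
position 2: 101 → 1  (bit 5 = 1)
position 4: 100 → 1  (bit 4 = 1)
position 11: 011 → 1  (bit 3 = 1)
position 3: 010 → 1  (bit 2 = 1)
position 6: 001 → 1  (bit 1 = 1)
position 5: 000 → 1  (bit 0 = 1)
bits b7..b0 = 01111111 = 127

127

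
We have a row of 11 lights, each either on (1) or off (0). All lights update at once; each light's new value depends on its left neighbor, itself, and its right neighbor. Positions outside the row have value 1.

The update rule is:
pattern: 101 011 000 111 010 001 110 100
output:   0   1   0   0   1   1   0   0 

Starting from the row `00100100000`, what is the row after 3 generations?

01011000110

01101100001
01001000011
01011000110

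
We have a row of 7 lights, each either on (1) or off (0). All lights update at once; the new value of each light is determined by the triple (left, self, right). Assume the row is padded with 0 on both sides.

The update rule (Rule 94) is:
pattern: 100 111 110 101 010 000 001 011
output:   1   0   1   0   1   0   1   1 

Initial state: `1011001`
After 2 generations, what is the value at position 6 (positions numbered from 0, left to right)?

1011111
1010001
position 6 holds 1

1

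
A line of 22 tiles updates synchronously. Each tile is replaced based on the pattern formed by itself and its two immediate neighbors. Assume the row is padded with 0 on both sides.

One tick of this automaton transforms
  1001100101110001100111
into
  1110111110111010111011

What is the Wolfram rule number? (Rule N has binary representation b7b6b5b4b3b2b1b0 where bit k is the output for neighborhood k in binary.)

246

position 10: 111 → 1  (bit 7 = 1)
position 4: 110 → 1  (bit 6 = 1)
position 8: 101 → 1  (bit 5 = 1)
position 1: 100 → 1  (bit 4 = 1)
position 3: 011 → 0  (bit 3 = 0)
position 0: 010 → 1  (bit 2 = 1)
position 2: 001 → 1  (bit 1 = 1)
position 13: 000 → 0  (bit 0 = 0)
bits b7..b0 = 11110110 = 246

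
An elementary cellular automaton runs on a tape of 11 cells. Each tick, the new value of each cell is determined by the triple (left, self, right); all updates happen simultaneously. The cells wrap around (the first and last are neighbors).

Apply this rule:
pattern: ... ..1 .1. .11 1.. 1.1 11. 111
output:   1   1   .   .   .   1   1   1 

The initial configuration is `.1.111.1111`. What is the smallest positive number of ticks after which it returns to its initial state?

1.1.111.111
11.1.111.11
111.1.111.1
1111.1.111.
.1111.1.111
1.1111.1.11
11.1111.1.1
111.1111.1.
.111.1111.1
1.111.1111.
.1.111.1111

11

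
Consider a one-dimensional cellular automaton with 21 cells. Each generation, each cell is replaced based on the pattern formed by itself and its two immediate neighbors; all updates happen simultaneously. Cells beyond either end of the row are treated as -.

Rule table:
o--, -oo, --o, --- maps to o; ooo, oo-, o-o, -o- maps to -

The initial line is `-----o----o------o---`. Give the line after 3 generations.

-ooooo-oooo-oooooo-oo

ooooo-oooo-oooooo-ooo
o-----o----o------o--
-ooooo-oooo-oooooo-oo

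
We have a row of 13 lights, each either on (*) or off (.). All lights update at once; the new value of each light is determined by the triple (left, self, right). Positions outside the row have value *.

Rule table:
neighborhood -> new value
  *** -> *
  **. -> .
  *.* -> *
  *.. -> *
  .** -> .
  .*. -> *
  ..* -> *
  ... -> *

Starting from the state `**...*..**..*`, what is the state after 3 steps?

*.******..**.
.*.****.**..*
***.**.*..**.

***.**.*..**.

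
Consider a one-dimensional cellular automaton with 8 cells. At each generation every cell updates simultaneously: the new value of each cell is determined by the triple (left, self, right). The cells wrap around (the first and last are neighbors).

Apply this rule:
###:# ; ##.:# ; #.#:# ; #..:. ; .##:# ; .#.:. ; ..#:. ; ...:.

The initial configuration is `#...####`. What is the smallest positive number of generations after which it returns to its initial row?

generation 1: #...####

1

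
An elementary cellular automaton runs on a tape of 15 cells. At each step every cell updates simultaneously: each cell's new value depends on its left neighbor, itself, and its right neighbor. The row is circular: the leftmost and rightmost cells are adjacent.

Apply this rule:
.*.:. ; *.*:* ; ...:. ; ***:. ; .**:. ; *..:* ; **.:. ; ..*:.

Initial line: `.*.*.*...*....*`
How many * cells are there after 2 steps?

*.*.*.*...*....
.*.*.*.*...*...
count of *: 5

5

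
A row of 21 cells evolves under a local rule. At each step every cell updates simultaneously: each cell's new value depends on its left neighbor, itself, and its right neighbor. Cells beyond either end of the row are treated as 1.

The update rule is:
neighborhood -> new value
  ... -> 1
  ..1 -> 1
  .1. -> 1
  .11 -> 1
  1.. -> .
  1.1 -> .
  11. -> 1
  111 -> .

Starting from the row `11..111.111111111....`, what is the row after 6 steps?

.1.11.1.1.1.1.111.1.1

step 1: .1.11.1.1.......1.111
step 2: .1.11.1.1.1111111.1..
step 3: .1.11.1.1.1.....1.1.1
step 4: .1.11.1.1.1.11111.1.1
step 5: .1.11.1.1.1.1...1.1.1
step 6: .1.11.1.1.1.1.111.1.1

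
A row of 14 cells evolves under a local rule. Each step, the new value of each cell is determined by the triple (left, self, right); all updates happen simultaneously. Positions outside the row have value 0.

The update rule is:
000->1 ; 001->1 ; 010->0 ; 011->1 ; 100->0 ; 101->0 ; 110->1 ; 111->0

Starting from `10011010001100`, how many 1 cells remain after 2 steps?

00111000111101
11101011100100
count of 1: 8

8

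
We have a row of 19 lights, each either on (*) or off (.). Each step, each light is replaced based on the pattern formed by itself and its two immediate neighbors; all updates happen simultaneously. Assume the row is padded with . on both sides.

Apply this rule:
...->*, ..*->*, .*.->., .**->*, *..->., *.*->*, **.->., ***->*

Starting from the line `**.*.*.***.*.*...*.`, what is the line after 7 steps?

*.*.*.***.*.*..**..
.*.*.***.*.*..**..*
*.*.***.*.*..**..*.
.*.***.*.*..**..*..
*.***.*.*..**..*..*
.***.*.*..**..*..*.
***.*.*..**..*..*..

***.*.*..**..*..*..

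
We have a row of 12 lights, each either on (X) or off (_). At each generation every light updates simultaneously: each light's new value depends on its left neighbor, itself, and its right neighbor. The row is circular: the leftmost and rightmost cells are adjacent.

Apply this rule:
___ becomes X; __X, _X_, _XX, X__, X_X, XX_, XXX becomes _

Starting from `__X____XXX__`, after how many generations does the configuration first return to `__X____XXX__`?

2

generation 1: X___XX_____X
generation 2: __X____XXX__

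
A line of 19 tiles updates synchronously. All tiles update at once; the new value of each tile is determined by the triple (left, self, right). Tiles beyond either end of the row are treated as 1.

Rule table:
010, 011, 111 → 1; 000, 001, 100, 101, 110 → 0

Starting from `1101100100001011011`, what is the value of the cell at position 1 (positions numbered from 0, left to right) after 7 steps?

0

step 1: 1001000100001010011
step 2: 0001000100001010011
step 3: 0001000100001010011  (fixed point — unchanged through step 7)
position 1 holds 0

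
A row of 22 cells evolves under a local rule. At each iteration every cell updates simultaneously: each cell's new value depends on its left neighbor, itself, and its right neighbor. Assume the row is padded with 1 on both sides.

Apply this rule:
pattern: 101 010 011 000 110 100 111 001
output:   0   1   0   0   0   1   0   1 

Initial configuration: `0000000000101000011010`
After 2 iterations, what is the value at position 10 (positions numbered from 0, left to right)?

0

1000000001101100100010
0100000010000011110110
position 10 holds 0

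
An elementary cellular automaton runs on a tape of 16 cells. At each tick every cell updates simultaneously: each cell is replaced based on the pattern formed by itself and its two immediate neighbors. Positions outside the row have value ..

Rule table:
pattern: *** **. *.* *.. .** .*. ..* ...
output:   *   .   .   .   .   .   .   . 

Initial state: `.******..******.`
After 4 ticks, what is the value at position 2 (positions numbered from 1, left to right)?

.

..****....****..
...**......**...
................
................
position 2 holds .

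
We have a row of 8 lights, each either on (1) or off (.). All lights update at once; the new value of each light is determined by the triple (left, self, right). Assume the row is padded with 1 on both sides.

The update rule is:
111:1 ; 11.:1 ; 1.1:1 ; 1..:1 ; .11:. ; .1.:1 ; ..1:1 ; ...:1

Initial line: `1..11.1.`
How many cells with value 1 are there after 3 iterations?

7

iteration 1: 111.1111
iteration 2: 1111.111
iteration 3: 11111.11
count of 1: 7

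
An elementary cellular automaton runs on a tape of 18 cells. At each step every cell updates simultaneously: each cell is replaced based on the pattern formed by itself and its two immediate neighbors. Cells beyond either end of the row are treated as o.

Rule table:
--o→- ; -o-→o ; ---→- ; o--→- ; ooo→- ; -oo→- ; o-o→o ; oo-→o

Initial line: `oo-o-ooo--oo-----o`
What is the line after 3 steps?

-oooo--o---o------
o---o--o---o------
o---o--o---o------

o---o--o---o------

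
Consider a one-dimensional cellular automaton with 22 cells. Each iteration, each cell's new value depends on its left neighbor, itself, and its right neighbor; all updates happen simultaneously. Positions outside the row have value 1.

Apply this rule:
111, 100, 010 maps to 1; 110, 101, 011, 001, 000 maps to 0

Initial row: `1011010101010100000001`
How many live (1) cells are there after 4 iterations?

0000010101010110000000
1000010101010001000000
0100010101011001100000
0110010101000100010000
count of 1: 7

7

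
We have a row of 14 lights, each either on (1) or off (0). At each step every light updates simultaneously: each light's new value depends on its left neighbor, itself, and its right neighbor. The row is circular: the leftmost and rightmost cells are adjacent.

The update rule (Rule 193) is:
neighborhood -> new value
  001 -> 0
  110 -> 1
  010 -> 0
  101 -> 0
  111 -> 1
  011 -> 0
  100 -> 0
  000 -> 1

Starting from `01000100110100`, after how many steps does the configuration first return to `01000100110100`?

21

00010000010001
01000111000100
00010011010001
01000001000100
00011100010001
01001101000100
00000100010001
01110001000100
00110100010001
00010001000100
11000100010001
11010001000100
01000100010000
00010001000111
01000100010011
00010001000001
01000100011100
00010001001101
01000100000100
00010001110001
01000100110100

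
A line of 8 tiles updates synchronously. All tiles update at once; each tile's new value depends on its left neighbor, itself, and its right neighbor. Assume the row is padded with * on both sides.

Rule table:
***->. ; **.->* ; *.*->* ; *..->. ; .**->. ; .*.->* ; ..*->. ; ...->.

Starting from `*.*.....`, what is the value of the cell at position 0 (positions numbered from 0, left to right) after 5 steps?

***.....
..*.....
..*.....  (fixed point — unchanged through step 5)
position 0 holds .

.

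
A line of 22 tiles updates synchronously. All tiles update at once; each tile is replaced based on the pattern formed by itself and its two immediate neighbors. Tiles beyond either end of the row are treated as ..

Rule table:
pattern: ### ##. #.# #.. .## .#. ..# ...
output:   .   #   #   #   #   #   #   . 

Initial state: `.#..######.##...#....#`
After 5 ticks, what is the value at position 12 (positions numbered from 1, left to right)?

#####....#####.###..##
#...##..##...###.#####
##.########.##.###...#
####......######.##.##
#..##....##....#######
position 12 holds .

.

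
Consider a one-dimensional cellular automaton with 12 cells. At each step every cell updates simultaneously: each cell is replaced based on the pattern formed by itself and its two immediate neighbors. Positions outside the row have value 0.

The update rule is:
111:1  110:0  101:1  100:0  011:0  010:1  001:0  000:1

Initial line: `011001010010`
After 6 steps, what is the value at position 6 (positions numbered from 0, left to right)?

000001110010
111100100010
011000101010
000010111110
111011011100
010100101001
position 6 holds 1

1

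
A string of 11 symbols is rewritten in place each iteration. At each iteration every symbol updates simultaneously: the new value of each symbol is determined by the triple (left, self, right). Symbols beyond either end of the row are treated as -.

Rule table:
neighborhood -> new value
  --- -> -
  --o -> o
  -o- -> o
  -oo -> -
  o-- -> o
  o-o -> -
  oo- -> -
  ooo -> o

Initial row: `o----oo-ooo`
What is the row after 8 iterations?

oo--o----o-
--oooo--ooo
-o-oo-oo-o-
oo-------oo
--o-----o--
-ooo---ooo-
o-o-o-o-o-o
o-o-o-o-o-o

o-o-o-o-o-o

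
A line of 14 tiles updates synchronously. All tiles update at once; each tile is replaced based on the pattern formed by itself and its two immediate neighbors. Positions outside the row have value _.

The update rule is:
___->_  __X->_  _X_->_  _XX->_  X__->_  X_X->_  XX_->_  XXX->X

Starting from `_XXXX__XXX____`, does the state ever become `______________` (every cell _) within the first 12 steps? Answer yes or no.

yes

__XX____X_____
______________
all cells are _ at step 2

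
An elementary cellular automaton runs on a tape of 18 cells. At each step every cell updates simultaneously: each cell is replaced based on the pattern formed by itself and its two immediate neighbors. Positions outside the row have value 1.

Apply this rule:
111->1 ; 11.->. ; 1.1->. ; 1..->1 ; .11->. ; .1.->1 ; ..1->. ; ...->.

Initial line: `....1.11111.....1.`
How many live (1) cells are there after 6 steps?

4

step 1: 1...1..111.1....1.
step 2: .1..11..1..11...1.
step 3: .11...1.11...1..1.
step 4: ...1..1...1..11.1.
step 5: 1..11.11..11....1.
step 6: .1......1...1...1.
count of 1: 4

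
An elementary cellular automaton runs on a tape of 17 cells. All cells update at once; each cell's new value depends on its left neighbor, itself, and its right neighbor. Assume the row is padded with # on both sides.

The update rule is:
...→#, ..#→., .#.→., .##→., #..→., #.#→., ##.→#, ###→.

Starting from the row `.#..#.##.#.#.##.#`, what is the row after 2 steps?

.#####...####....

.......#......#..
.#####...####....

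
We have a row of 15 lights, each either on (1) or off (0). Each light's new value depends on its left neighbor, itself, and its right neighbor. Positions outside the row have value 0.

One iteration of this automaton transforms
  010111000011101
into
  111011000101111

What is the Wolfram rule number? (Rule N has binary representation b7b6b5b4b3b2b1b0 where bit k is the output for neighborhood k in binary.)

position 4: 111 → 1  (bit 7 = 1)
position 5: 110 → 1  (bit 6 = 1)
position 2: 101 → 1  (bit 5 = 1)
position 6: 100 → 0  (bit 4 = 0)
position 3: 011 → 0  (bit 3 = 0)
position 1: 010 → 1  (bit 2 = 1)
position 0: 001 → 1  (bit 1 = 1)
position 7: 000 → 0  (bit 0 = 0)
bits b7..b0 = 11100110 = 230

230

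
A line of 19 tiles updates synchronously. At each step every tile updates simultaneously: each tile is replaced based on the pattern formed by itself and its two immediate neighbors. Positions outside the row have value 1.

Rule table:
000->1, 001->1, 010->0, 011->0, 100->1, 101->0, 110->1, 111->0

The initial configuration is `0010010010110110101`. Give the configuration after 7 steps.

step 1: 1101101100010010000
step 2: 0100100111101101111
step 3: 0011011000100100000
step 4: 1101001111011011111
step 5: 0100110001001000000
step 6: 0011011110110111111
step 7: 1101000010010000000

1101000010010000000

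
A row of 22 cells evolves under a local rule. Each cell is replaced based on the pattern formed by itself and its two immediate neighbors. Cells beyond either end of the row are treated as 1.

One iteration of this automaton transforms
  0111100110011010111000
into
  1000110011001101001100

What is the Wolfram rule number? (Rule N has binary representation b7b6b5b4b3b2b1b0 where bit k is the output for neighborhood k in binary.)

position 2: 111 → 0  (bit 7 = 0)
position 4: 110 → 1  (bit 6 = 1)
position 0: 101 → 1  (bit 5 = 1)
position 5: 100 → 1  (bit 4 = 1)
position 1: 011 → 0  (bit 3 = 0)
position 14: 010 → 0  (bit 2 = 0)
position 6: 001 → 0  (bit 1 = 0)
position 20: 000 → 0  (bit 0 = 0)
bits b7..b0 = 01110000 = 112

112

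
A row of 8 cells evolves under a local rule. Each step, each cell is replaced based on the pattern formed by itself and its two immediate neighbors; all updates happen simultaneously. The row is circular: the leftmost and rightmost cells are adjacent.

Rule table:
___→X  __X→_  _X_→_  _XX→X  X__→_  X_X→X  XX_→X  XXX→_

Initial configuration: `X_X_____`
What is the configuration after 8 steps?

X_X_____

step 1: _X__XXX_
step 2: ____X_X_
step 3: XXX__X__
step 4: X_X_____  (repeats step 0; period 4)
step 8: X_X_____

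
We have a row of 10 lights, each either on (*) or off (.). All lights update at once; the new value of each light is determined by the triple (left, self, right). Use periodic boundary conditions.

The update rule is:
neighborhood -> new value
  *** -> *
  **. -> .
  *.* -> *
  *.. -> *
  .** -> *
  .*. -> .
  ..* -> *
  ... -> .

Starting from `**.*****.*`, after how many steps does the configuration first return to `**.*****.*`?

10

*.*****.**
.*****.***
*****.***.
****.***.*
***.***.**
**.***.***
*.***.****
.***.*****
***.*****.
**.*****.*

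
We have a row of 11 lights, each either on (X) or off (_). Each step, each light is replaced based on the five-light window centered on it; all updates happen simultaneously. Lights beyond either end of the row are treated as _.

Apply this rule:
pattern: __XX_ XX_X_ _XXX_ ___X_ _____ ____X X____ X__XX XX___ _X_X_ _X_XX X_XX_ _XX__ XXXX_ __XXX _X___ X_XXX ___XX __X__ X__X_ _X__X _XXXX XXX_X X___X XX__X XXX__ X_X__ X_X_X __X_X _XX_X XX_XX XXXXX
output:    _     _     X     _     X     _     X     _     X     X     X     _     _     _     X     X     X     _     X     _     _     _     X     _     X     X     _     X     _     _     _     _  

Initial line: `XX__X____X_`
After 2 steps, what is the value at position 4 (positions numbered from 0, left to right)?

X

__X_XXX__XX
___XXXXX___
position 4 holds X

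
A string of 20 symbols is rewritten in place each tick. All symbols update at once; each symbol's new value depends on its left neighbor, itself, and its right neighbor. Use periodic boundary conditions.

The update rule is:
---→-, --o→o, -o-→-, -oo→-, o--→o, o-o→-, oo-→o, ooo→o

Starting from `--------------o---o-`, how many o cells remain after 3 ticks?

4

-------------o-o-o-o
o-----------o-------
-o---------o-o-----o
count of o: 4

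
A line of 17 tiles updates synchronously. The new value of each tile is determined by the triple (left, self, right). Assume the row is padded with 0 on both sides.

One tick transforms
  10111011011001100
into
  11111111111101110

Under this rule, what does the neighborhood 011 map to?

1

At position 2 the neighborhood is 011; the next row has 1 there.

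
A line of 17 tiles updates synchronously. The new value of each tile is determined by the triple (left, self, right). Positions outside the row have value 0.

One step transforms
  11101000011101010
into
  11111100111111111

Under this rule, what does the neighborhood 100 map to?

1

At position 5 the neighborhood is 100; the next row has 1 there.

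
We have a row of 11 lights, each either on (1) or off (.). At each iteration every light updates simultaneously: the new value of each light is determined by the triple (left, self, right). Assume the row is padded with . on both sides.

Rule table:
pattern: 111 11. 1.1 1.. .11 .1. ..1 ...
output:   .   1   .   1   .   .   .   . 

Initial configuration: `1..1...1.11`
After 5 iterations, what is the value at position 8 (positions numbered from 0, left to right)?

.1..1.....1
..1..1.....
...1..1....
....1..1...
.....1..1..
position 8 holds 1

1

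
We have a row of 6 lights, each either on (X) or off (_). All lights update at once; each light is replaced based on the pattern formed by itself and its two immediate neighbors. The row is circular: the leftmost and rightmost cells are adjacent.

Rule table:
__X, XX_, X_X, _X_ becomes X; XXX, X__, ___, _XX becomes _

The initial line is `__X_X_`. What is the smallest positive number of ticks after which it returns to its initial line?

_XXXX_
X___X_
X__XXX
X_X___
XXX__X
__X_X_

6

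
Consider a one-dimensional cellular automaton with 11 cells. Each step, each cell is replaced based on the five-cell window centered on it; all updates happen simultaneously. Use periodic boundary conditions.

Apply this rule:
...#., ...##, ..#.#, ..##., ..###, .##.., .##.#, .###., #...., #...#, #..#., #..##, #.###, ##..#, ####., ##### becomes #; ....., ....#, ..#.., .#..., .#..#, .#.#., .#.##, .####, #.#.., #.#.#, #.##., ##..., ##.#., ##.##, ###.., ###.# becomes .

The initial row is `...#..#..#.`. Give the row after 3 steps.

#.##..#..##

step 1: #.#..#..#..
step 2: #...#..#..#
step 3: #.##..#..##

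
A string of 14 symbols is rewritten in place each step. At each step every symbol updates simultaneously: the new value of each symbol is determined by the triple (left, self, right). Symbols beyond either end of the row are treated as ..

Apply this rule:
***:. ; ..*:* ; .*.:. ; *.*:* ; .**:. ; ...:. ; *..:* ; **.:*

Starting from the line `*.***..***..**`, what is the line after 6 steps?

.*..***..***.*
*.**..***..**.
.*.***..***.**
*.*..***..**.*
.*.**..***.**.
*.*.***..**.**

*.*.***..**.**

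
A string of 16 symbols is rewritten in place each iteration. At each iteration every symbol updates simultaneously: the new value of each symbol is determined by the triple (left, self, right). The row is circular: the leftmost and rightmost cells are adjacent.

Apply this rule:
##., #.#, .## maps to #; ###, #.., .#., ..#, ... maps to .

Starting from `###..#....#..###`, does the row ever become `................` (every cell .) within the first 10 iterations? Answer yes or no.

iteration 1: ..#..........#..
iteration 2: ................
all cells are . at iteration 2

yes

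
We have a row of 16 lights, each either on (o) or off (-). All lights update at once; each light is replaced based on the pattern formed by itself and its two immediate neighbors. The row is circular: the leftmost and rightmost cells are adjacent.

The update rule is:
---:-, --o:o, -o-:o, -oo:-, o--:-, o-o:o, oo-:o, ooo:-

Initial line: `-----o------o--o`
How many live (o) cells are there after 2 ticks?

----oo-----oo-oo
---o-o----o-oo-o
count of o: 6

6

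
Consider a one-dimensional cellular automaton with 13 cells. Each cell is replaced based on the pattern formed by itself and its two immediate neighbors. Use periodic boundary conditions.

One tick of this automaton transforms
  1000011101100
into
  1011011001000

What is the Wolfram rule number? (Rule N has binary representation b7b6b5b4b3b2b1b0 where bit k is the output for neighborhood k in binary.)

position 6: 111 → 1  (bit 7 = 1)
position 7: 110 → 0  (bit 6 = 0)
position 8: 101 → 0  (bit 5 = 0)
position 1: 100 → 0  (bit 4 = 0)
position 5: 011 → 1  (bit 3 = 1)
position 0: 010 → 1  (bit 2 = 1)
position 4: 001 → 0  (bit 1 = 0)
position 2: 000 → 1  (bit 0 = 1)
bits b7..b0 = 10001101 = 141

141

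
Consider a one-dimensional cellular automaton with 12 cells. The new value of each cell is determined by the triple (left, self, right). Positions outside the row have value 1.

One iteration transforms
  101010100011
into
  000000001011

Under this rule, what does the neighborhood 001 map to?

At position 9 the neighborhood is 001; the next row has 0 there.

0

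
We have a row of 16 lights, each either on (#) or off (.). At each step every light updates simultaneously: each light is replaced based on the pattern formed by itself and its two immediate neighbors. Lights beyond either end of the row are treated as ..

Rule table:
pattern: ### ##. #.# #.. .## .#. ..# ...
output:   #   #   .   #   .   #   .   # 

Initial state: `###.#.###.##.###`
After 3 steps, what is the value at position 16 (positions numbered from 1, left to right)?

step 1: .##.#..##..#..##
step 2: ..#.##..##.##..#
step 3: #.#..##..#..##.#
position 16 holds #

#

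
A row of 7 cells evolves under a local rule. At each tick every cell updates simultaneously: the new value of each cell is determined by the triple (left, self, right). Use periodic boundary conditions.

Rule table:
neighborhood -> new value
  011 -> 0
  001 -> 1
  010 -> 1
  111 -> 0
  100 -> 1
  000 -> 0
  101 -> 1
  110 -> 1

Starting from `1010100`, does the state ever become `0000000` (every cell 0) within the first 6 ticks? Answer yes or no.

yes

1111111
0000000
all cells are 0 at tick 2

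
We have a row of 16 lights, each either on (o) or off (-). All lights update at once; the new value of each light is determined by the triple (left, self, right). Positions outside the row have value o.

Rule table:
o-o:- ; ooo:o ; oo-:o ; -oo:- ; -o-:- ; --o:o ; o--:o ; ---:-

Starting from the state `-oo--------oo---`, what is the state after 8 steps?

step 1: --oo------o-oo-o
step 2: oo-oo----o---o--
step 3: oo--oo--o-o-o-oo
step 4: oooo-ooo-------o
step 5: oooo--ooo-----o-
step 6: oooooo-ooo---o--
step 7: oooooo--ooo-o-oo
step 8: oooooooo-oo----o

oooooooo-oo----o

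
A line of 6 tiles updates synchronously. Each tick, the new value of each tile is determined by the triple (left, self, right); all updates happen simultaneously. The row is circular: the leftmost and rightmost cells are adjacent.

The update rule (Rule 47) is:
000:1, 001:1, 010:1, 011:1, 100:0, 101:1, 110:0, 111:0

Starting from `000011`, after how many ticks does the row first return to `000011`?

6

011110
110000
100111
001100
111001
000011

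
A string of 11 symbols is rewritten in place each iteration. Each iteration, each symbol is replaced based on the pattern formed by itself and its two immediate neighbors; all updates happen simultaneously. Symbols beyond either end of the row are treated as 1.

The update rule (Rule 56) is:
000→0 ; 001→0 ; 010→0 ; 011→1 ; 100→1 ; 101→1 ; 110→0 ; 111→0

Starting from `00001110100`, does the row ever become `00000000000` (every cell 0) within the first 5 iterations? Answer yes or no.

no

10001001010
01000100101
10100010011
01010001010
10101000101
iteration 5 is 10101000101, still not uniform 0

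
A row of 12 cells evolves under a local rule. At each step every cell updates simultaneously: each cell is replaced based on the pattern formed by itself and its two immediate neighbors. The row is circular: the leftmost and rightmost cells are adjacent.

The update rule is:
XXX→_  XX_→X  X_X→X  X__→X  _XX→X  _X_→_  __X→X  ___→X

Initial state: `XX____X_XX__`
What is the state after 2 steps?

step 1: XXXXXX_XXXXX
step 2: _____XXX____

_____XXX____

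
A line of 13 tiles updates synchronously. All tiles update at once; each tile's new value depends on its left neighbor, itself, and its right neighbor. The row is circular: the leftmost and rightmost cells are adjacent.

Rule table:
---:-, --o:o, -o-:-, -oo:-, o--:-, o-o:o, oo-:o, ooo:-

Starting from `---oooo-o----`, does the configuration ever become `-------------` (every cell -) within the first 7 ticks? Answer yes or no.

no

tick 1: --o---oo-----
tick 2: -o---o-o-----
tick 3: o---o-o------
tick 4: ---o-o------o
tick 5: --o-o------o-
tick 6: -o-o------o--
tick 7: o-o------o---
tick 7 is o-o------o---, still not uniform -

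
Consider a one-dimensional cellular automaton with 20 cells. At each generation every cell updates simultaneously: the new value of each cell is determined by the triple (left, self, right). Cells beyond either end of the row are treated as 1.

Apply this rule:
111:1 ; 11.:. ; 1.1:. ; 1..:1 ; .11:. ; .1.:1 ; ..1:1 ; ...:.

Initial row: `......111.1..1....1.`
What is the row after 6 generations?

1....1.1..11111..11.
.1..11.111.111.11...
.111....1...1....1.1
..1.1..111.111..11..
111.111.1...1.11..11
11...1..11.11...11.1

11...1..11.11...11.1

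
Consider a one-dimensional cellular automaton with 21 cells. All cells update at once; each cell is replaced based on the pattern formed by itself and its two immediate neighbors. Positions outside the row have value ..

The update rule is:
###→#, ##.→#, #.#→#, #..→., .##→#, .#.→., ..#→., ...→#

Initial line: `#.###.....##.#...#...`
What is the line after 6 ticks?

.###############..###

.####.###.###..#...##
.############....#.##
.############.##..###
.###############..###
.###############..###  (fixed point — unchanged through tick 6)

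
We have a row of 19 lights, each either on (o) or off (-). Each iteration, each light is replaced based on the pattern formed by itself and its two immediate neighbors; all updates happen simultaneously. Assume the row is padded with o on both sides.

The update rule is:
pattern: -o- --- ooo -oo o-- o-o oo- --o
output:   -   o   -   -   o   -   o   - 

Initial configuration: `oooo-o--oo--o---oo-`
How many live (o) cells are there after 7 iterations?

---o--o--oo--oo--o-
oo--o--o--oo--oo---
-oo--o--o--oo--ooo-
--oo--o--o--oo---o-
o--oo--o--o--ooo---
oo--oo--o--o---ooo-
-oo--oo--o--oo---o-
count of o: 8

8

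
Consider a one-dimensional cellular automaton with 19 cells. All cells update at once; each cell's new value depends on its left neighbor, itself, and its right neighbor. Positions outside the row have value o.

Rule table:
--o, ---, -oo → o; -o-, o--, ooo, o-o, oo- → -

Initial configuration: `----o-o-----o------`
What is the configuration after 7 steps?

-ooo---ooo----oooo-

-ooo----oooo--ooooo
-o---oooo----oo----
---ooo----oooo--ooo
-ooo---oooo----oo--
-o---ooo----oooo--o
---ooo---oooo----oo
-ooo---ooo----oooo-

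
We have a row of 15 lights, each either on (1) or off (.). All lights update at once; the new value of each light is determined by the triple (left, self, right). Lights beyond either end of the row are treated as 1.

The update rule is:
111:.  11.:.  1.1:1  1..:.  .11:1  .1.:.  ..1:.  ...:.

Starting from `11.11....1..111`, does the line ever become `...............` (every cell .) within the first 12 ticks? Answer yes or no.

..11........1..
..1............
...............
all cells are . at tick 3

yes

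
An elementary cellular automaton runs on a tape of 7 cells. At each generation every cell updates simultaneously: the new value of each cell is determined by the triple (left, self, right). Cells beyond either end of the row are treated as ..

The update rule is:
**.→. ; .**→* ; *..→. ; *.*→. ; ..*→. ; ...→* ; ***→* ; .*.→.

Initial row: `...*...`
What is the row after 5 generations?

******.

**...**
*..*.*.
.......
*******
******.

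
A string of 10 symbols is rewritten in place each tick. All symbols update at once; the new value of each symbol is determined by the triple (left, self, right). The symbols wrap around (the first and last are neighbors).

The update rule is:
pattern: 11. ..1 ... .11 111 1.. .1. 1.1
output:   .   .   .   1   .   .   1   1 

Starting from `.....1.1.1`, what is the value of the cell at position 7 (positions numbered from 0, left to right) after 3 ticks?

.....11111
.....1....
.....1....
position 7 holds .

.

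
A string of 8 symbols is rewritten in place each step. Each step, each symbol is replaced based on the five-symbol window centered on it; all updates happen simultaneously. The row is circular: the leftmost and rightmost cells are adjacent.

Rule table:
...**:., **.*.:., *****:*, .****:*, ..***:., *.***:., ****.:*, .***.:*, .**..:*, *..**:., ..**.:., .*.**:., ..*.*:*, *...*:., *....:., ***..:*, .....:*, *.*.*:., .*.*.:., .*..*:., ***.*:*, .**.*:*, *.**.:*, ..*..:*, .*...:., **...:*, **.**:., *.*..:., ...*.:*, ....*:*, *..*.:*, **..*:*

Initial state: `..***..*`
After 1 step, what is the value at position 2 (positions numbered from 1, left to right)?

...*****
position 2 holds .

.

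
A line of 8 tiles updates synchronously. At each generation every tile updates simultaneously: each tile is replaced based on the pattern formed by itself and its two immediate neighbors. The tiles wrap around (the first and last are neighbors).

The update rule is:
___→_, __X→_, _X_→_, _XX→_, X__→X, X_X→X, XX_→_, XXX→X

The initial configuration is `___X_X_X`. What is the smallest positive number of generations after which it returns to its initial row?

X___X_X_
_X___X_X
X_X___X_
_X_X___X
X_X_X___
_X_X_X__
__X_X_X_
___X_X_X

8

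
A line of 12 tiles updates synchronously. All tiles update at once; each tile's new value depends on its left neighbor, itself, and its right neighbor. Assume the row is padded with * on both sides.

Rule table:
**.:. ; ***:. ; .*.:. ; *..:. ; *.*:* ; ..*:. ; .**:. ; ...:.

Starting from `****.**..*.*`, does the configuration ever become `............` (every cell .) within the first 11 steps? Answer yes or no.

....*.....*.
...........*
............
all cells are . at step 3

yes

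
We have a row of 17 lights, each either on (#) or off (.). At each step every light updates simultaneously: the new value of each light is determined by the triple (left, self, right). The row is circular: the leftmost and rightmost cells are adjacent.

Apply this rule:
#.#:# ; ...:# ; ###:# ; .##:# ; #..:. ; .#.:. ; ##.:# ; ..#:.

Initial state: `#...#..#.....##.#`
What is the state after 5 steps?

#.#......###.####
##..####.########
##..#############
##..#############  (fixed point — unchanged through step 5)

##..#############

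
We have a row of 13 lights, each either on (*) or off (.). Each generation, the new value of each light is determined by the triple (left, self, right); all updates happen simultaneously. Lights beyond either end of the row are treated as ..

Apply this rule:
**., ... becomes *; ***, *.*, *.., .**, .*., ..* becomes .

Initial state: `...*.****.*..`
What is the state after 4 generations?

**......*...*
.*.****...*..
......*.*...*
*****.....*..

*****.....*..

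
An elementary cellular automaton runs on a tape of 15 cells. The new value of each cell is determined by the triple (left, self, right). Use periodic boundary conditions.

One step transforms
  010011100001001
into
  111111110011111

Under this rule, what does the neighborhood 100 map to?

1

At position 2 the neighborhood is 100; the next row has 1 there.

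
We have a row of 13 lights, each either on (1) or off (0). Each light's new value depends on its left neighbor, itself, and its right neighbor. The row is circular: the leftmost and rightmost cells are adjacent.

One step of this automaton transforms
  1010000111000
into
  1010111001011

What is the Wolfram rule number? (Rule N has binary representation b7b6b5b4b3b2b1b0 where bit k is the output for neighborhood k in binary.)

position 8: 111 → 0  (bit 7 = 0)
position 9: 110 → 1  (bit 6 = 1)
position 1: 101 → 0  (bit 5 = 0)
position 3: 100 → 0  (bit 4 = 0)
position 7: 011 → 0  (bit 3 = 0)
position 0: 010 → 1  (bit 2 = 1)
position 6: 001 → 1  (bit 1 = 1)
position 4: 000 → 1  (bit 0 = 1)
bits b7..b0 = 01000111 = 71

71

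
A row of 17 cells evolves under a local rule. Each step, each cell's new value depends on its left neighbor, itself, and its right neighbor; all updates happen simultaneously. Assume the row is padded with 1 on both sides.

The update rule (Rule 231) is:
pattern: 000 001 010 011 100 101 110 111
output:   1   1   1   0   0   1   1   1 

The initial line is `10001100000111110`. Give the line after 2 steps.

11011110111101111

10110101111011111
11011110111101111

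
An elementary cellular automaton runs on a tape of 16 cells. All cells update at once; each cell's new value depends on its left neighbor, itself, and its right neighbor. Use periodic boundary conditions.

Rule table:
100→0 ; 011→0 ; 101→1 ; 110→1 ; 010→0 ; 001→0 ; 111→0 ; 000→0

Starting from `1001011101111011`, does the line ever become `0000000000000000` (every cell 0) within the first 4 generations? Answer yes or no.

yes

1000100110001100
0000000010000100
0000000000000000
all cells are 0 at generation 3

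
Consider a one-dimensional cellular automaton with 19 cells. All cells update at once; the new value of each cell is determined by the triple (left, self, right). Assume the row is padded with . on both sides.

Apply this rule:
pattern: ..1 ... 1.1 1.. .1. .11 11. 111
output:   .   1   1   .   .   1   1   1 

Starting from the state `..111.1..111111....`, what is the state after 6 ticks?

1.1111...111111.111
.11111.1.1111111111
.111111.11111111111
.111111111111111111
.111111111111111111  (fixed point — unchanged through tick 6)

.111111111111111111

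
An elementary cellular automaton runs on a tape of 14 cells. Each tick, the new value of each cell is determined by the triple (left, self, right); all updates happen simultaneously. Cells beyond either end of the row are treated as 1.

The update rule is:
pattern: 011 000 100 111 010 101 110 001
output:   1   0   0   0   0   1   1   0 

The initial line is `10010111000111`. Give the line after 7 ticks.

10000000000000

10001101000100
10001110000000
10001010000000
10000100000000
10000000000000
10000000000000  (fixed point — unchanged through tick 7)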